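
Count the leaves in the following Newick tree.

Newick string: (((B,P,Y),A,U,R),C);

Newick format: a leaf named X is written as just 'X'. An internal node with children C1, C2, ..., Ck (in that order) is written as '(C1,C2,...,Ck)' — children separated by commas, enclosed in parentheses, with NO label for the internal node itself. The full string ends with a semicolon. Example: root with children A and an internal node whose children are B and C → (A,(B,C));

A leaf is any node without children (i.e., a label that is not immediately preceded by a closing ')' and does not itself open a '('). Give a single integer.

Answer: 7

Derivation:
Newick: (((B,P,Y),A,U,R),C);
Scan left-to-right; a leaf is any maximal label run not followed by '(':
  pos 3: leaf 'B' → count = 1
  pos 5: leaf 'P' → count = 2
  pos 7: leaf 'Y' → count = 3
  pos 10: leaf 'A' → count = 4
  pos 12: leaf 'U' → count = 5
  pos 14: leaf 'R' → count = 6
  pos 17: leaf 'C' → count = 7
Total leaves: 7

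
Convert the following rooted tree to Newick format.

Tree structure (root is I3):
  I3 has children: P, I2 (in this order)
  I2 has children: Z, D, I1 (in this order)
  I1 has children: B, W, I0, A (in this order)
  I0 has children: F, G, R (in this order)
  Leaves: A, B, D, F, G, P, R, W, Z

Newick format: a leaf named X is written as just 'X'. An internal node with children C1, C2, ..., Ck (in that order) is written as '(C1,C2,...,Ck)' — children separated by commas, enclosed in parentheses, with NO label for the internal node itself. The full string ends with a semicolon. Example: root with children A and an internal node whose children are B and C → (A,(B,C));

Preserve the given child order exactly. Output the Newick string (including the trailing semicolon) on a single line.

internal I3 with children ['P', 'I2']
  leaf 'P' → 'P'
  internal I2 with children ['Z', 'D', 'I1']
    leaf 'Z' → 'Z'
    leaf 'D' → 'D'
    internal I1 with children ['B', 'W', 'I0', 'A']
      leaf 'B' → 'B'
      leaf 'W' → 'W'
      internal I0 with children ['F', 'G', 'R']
        leaf 'F' → 'F'
        leaf 'G' → 'G'
        leaf 'R' → 'R'
      → '(F,G,R)'
      leaf 'A' → 'A'
    → '(B,W,(F,G,R),A)'
  → '(Z,D,(B,W,(F,G,R),A))'
→ '(P,(Z,D,(B,W,(F,G,R),A)))'
Final: (P,(Z,D,(B,W,(F,G,R),A)));

Answer: (P,(Z,D,(B,W,(F,G,R),A)));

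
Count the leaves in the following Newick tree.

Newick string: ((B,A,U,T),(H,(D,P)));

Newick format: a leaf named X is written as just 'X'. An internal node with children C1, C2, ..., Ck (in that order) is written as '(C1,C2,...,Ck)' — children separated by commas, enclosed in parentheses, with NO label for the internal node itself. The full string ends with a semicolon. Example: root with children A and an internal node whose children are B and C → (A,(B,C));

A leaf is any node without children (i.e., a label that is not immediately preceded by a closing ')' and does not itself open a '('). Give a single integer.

Newick: ((B,A,U,T),(H,(D,P)));
Scan left-to-right; a leaf is any maximal label run not followed by '(':
  pos 2: leaf 'B' → count = 1
  pos 4: leaf 'A' → count = 2
  pos 6: leaf 'U' → count = 3
  pos 8: leaf 'T' → count = 4
  pos 12: leaf 'H' → count = 5
  pos 15: leaf 'D' → count = 6
  pos 17: leaf 'P' → count = 7
Total leaves: 7

Answer: 7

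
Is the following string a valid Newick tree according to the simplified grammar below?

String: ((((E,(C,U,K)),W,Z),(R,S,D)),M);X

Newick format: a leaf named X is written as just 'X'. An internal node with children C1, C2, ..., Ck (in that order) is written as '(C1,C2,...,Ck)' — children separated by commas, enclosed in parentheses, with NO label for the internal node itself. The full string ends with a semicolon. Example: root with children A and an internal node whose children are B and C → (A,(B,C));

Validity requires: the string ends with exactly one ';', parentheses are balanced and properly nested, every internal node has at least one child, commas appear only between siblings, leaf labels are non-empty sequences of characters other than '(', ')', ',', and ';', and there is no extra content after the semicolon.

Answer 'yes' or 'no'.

Answer: no

Derivation:
Input: ((((E,(C,U,K)),W,Z),(R,S,D)),M);X
Paren balance: 6 '(' vs 6 ')' OK
Ends with single ';': False
Full parse: FAILS (must end with ;)
Valid: False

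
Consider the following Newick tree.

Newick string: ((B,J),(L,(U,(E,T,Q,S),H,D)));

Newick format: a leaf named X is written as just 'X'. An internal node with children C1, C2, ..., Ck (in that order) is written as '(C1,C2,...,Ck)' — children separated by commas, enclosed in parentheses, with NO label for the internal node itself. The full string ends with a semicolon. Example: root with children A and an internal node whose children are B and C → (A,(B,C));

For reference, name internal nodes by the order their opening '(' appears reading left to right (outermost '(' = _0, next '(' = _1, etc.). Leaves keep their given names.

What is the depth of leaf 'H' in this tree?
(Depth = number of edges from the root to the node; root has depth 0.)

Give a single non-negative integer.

Answer: 3

Derivation:
Newick: ((B,J),(L,(U,(E,T,Q,S),H,D)));
Naming internals by '(' encounter order: outermost '(' = _0, next = _1, ...
Query node: H
Path from root: _0 -> _2 -> _3 -> H
Depth of H: 3 (number of edges from root)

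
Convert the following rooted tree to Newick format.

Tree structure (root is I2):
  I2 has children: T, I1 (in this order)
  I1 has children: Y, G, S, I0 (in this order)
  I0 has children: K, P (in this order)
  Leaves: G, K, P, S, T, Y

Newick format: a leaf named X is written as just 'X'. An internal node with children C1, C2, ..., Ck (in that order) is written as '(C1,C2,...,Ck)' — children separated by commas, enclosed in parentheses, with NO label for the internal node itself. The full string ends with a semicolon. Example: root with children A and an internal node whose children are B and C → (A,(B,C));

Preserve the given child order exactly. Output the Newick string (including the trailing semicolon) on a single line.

Answer: (T,(Y,G,S,(K,P)));

Derivation:
internal I2 with children ['T', 'I1']
  leaf 'T' → 'T'
  internal I1 with children ['Y', 'G', 'S', 'I0']
    leaf 'Y' → 'Y'
    leaf 'G' → 'G'
    leaf 'S' → 'S'
    internal I0 with children ['K', 'P']
      leaf 'K' → 'K'
      leaf 'P' → 'P'
    → '(K,P)'
  → '(Y,G,S,(K,P))'
→ '(T,(Y,G,S,(K,P)))'
Final: (T,(Y,G,S,(K,P)));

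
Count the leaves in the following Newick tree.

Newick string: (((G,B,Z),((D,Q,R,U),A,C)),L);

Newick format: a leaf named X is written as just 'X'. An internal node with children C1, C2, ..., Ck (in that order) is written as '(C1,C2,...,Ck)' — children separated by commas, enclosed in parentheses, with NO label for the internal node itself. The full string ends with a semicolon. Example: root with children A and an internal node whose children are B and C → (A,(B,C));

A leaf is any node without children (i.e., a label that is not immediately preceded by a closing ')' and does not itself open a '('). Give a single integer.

Answer: 10

Derivation:
Newick: (((G,B,Z),((D,Q,R,U),A,C)),L);
Scan left-to-right; a leaf is any maximal label run not followed by '(':
  pos 3: leaf 'G' → count = 1
  pos 5: leaf 'B' → count = 2
  pos 7: leaf 'Z' → count = 3
  pos 12: leaf 'D' → count = 4
  pos 14: leaf 'Q' → count = 5
  pos 16: leaf 'R' → count = 6
  pos 18: leaf 'U' → count = 7
  pos 21: leaf 'A' → count = 8
  pos 23: leaf 'C' → count = 9
  pos 27: leaf 'L' → count = 10
Total leaves: 10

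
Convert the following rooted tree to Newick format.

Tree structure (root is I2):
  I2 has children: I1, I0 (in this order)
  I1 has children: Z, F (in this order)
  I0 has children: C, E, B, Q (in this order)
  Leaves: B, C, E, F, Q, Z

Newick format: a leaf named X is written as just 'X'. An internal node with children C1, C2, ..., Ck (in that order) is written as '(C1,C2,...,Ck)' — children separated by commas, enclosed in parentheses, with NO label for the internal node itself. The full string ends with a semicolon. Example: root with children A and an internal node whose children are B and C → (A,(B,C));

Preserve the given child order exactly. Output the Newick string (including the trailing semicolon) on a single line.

internal I2 with children ['I1', 'I0']
  internal I1 with children ['Z', 'F']
    leaf 'Z' → 'Z'
    leaf 'F' → 'F'
  → '(Z,F)'
  internal I0 with children ['C', 'E', 'B', 'Q']
    leaf 'C' → 'C'
    leaf 'E' → 'E'
    leaf 'B' → 'B'
    leaf 'Q' → 'Q'
  → '(C,E,B,Q)'
→ '((Z,F),(C,E,B,Q))'
Final: ((Z,F),(C,E,B,Q));

Answer: ((Z,F),(C,E,B,Q));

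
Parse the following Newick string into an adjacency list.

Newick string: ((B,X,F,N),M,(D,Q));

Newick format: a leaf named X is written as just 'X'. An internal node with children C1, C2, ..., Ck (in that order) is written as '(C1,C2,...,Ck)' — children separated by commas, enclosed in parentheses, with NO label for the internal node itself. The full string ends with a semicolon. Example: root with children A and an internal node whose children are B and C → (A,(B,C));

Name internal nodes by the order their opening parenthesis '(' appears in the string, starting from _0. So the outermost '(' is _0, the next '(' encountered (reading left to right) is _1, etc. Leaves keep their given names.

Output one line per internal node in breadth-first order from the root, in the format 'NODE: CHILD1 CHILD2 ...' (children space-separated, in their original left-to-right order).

Answer: _0: _1 M _2
_1: B X F N
_2: D Q

Derivation:
Input: ((B,X,F,N),M,(D,Q));
Scanning left-to-right, naming '(' by encounter order:
  pos 0: '(' -> open internal node _0 (depth 1)
  pos 1: '(' -> open internal node _1 (depth 2)
  pos 9: ')' -> close internal node _1 (now at depth 1)
  pos 13: '(' -> open internal node _2 (depth 2)
  pos 17: ')' -> close internal node _2 (now at depth 1)
  pos 18: ')' -> close internal node _0 (now at depth 0)
Total internal nodes: 3
BFS adjacency from root:
  _0: _1 M _2
  _1: B X F N
  _2: D Q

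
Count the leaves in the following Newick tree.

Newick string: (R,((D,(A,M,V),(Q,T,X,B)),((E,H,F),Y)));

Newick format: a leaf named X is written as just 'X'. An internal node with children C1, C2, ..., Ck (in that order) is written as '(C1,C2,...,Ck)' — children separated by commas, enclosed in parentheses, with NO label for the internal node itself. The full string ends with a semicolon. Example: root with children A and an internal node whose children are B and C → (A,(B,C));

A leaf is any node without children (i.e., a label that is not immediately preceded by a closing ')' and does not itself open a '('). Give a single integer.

Answer: 13

Derivation:
Newick: (R,((D,(A,M,V),(Q,T,X,B)),((E,H,F),Y)));
Scan left-to-right; a leaf is any maximal label run not followed by '(':
  pos 1: leaf 'R' → count = 1
  pos 5: leaf 'D' → count = 2
  pos 8: leaf 'A' → count = 3
  pos 10: leaf 'M' → count = 4
  pos 12: leaf 'V' → count = 5
  pos 16: leaf 'Q' → count = 6
  pos 18: leaf 'T' → count = 7
  pos 20: leaf 'X' → count = 8
  pos 22: leaf 'B' → count = 9
  pos 28: leaf 'E' → count = 10
  pos 30: leaf 'H' → count = 11
  pos 32: leaf 'F' → count = 12
  pos 35: leaf 'Y' → count = 13
Total leaves: 13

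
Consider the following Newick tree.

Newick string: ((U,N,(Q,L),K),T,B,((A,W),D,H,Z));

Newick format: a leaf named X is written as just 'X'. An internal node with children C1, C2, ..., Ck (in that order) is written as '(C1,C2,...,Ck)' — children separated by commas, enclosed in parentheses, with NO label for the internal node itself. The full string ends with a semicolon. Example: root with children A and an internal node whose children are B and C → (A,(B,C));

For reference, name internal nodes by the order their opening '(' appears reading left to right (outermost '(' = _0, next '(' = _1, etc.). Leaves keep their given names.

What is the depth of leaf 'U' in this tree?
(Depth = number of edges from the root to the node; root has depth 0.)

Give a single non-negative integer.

Newick: ((U,N,(Q,L),K),T,B,((A,W),D,H,Z));
Naming internals by '(' encounter order: outermost '(' = _0, next = _1, ...
Query node: U
Path from root: _0 -> _1 -> U
Depth of U: 2 (number of edges from root)

Answer: 2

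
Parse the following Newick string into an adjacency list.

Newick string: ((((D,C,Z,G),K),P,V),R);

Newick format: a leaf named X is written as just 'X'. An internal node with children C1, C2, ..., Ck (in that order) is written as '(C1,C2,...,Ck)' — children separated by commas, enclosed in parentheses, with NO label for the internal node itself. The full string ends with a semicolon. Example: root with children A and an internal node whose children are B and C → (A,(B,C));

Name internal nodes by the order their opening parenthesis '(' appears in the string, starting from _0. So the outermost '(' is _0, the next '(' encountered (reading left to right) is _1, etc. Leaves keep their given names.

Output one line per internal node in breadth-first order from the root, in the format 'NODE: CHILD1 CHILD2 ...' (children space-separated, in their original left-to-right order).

Input: ((((D,C,Z,G),K),P,V),R);
Scanning left-to-right, naming '(' by encounter order:
  pos 0: '(' -> open internal node _0 (depth 1)
  pos 1: '(' -> open internal node _1 (depth 2)
  pos 2: '(' -> open internal node _2 (depth 3)
  pos 3: '(' -> open internal node _3 (depth 4)
  pos 11: ')' -> close internal node _3 (now at depth 3)
  pos 14: ')' -> close internal node _2 (now at depth 2)
  pos 19: ')' -> close internal node _1 (now at depth 1)
  pos 22: ')' -> close internal node _0 (now at depth 0)
Total internal nodes: 4
BFS adjacency from root:
  _0: _1 R
  _1: _2 P V
  _2: _3 K
  _3: D C Z G

Answer: _0: _1 R
_1: _2 P V
_2: _3 K
_3: D C Z G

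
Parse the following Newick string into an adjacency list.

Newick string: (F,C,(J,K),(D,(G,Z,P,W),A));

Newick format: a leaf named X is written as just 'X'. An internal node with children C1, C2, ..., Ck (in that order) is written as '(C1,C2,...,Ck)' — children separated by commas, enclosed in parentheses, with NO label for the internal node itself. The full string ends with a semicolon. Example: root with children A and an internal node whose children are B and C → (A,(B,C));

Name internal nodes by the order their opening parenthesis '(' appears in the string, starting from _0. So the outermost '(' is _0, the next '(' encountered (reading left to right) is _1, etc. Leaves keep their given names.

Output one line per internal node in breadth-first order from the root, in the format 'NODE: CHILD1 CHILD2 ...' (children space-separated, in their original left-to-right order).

Input: (F,C,(J,K),(D,(G,Z,P,W),A));
Scanning left-to-right, naming '(' by encounter order:
  pos 0: '(' -> open internal node _0 (depth 1)
  pos 5: '(' -> open internal node _1 (depth 2)
  pos 9: ')' -> close internal node _1 (now at depth 1)
  pos 11: '(' -> open internal node _2 (depth 2)
  pos 14: '(' -> open internal node _3 (depth 3)
  pos 22: ')' -> close internal node _3 (now at depth 2)
  pos 25: ')' -> close internal node _2 (now at depth 1)
  pos 26: ')' -> close internal node _0 (now at depth 0)
Total internal nodes: 4
BFS adjacency from root:
  _0: F C _1 _2
  _1: J K
  _2: D _3 A
  _3: G Z P W

Answer: _0: F C _1 _2
_1: J K
_2: D _3 A
_3: G Z P W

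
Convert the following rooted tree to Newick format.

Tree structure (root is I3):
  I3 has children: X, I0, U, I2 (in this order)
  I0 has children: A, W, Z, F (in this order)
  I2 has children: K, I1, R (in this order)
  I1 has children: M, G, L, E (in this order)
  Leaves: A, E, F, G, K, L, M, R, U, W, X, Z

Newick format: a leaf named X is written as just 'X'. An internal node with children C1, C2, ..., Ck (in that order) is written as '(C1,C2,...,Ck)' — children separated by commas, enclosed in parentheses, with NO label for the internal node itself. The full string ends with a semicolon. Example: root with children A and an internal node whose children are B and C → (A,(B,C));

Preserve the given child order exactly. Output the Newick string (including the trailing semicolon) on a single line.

Answer: (X,(A,W,Z,F),U,(K,(M,G,L,E),R));

Derivation:
internal I3 with children ['X', 'I0', 'U', 'I2']
  leaf 'X' → 'X'
  internal I0 with children ['A', 'W', 'Z', 'F']
    leaf 'A' → 'A'
    leaf 'W' → 'W'
    leaf 'Z' → 'Z'
    leaf 'F' → 'F'
  → '(A,W,Z,F)'
  leaf 'U' → 'U'
  internal I2 with children ['K', 'I1', 'R']
    leaf 'K' → 'K'
    internal I1 with children ['M', 'G', 'L', 'E']
      leaf 'M' → 'M'
      leaf 'G' → 'G'
      leaf 'L' → 'L'
      leaf 'E' → 'E'
    → '(M,G,L,E)'
    leaf 'R' → 'R'
  → '(K,(M,G,L,E),R)'
→ '(X,(A,W,Z,F),U,(K,(M,G,L,E),R))'
Final: (X,(A,W,Z,F),U,(K,(M,G,L,E),R));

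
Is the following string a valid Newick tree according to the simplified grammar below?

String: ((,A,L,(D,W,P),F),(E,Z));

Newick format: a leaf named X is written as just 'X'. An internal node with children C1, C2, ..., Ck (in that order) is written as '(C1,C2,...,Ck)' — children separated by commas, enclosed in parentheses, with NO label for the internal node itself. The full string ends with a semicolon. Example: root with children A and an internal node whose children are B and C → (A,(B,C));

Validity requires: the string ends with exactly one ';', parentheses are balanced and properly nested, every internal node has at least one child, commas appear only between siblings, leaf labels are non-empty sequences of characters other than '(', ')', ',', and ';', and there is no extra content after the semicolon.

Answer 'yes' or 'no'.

Input: ((,A,L,(D,W,P),F),(E,Z));
Paren balance: 4 '(' vs 4 ')' OK
Ends with single ';': True
Full parse: FAILS (empty leaf label at pos 2)
Valid: False

Answer: no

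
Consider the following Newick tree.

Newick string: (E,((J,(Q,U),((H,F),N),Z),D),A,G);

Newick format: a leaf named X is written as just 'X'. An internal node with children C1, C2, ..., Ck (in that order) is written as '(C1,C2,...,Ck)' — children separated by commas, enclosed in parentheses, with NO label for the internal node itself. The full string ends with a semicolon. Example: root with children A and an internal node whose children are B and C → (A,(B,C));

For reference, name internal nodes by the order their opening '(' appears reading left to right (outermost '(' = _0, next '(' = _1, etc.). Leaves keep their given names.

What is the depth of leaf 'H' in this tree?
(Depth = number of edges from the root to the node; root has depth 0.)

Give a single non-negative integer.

Newick: (E,((J,(Q,U),((H,F),N),Z),D),A,G);
Naming internals by '(' encounter order: outermost '(' = _0, next = _1, ...
Query node: H
Path from root: _0 -> _1 -> _2 -> _4 -> _5 -> H
Depth of H: 5 (number of edges from root)

Answer: 5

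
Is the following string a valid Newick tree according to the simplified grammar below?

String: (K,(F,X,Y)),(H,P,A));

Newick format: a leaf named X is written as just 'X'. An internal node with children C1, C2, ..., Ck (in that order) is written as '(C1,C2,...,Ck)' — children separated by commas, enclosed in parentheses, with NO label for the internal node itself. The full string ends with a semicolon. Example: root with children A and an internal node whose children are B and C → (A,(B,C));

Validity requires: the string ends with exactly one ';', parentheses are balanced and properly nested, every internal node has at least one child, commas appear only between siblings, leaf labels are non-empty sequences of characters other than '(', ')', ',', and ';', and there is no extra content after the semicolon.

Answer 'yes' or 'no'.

Input: (K,(F,X,Y)),(H,P,A));
Paren balance: 3 '(' vs 4 ')' MISMATCH
Ends with single ';': True
Full parse: FAILS (extra content after tree at pos 11)
Valid: False

Answer: no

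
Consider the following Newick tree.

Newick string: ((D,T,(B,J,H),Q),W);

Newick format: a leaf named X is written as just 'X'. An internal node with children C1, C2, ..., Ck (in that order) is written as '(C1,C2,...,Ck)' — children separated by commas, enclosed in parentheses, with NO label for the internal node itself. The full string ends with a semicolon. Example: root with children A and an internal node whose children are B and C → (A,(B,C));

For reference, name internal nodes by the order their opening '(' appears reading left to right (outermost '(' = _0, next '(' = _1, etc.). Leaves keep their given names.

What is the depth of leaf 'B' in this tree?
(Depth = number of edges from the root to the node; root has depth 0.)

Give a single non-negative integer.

Newick: ((D,T,(B,J,H),Q),W);
Naming internals by '(' encounter order: outermost '(' = _0, next = _1, ...
Query node: B
Path from root: _0 -> _1 -> _2 -> B
Depth of B: 3 (number of edges from root)

Answer: 3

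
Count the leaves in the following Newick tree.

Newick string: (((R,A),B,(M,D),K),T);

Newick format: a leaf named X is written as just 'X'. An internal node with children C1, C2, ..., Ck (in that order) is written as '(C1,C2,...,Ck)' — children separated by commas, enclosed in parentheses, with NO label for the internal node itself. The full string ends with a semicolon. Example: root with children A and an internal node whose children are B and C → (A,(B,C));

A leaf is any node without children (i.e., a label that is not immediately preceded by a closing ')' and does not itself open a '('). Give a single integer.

Answer: 7

Derivation:
Newick: (((R,A),B,(M,D),K),T);
Scan left-to-right; a leaf is any maximal label run not followed by '(':
  pos 3: leaf 'R' → count = 1
  pos 5: leaf 'A' → count = 2
  pos 8: leaf 'B' → count = 3
  pos 11: leaf 'M' → count = 4
  pos 13: leaf 'D' → count = 5
  pos 16: leaf 'K' → count = 6
  pos 19: leaf 'T' → count = 7
Total leaves: 7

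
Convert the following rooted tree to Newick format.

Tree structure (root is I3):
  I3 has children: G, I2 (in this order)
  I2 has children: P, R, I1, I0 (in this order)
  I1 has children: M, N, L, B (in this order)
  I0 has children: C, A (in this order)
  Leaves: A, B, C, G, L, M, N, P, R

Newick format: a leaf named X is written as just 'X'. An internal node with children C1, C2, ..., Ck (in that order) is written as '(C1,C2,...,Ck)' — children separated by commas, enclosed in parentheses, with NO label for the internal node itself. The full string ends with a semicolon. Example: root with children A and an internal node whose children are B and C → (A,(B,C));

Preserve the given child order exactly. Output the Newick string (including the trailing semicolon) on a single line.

internal I3 with children ['G', 'I2']
  leaf 'G' → 'G'
  internal I2 with children ['P', 'R', 'I1', 'I0']
    leaf 'P' → 'P'
    leaf 'R' → 'R'
    internal I1 with children ['M', 'N', 'L', 'B']
      leaf 'M' → 'M'
      leaf 'N' → 'N'
      leaf 'L' → 'L'
      leaf 'B' → 'B'
    → '(M,N,L,B)'
    internal I0 with children ['C', 'A']
      leaf 'C' → 'C'
      leaf 'A' → 'A'
    → '(C,A)'
  → '(P,R,(M,N,L,B),(C,A))'
→ '(G,(P,R,(M,N,L,B),(C,A)))'
Final: (G,(P,R,(M,N,L,B),(C,A)));

Answer: (G,(P,R,(M,N,L,B),(C,A)));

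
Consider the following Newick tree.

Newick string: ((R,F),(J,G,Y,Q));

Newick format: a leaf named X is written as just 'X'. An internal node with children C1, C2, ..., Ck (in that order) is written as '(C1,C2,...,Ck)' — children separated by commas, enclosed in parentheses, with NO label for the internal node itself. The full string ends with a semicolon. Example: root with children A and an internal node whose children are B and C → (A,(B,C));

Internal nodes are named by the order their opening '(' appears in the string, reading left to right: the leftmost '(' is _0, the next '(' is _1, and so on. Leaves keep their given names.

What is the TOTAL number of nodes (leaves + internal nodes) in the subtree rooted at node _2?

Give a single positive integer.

Newick: ((R,F),(J,G,Y,Q));
Locate _2: it is the '(' at position 7 (the 3rd '(' reading left to right).
Query: subtree rooted at _2
_2: subtree_size = 1 + 4
  J: subtree_size = 1 + 0
  G: subtree_size = 1 + 0
  Y: subtree_size = 1 + 0
  Q: subtree_size = 1 + 0
Total subtree size of _2: 5

Answer: 5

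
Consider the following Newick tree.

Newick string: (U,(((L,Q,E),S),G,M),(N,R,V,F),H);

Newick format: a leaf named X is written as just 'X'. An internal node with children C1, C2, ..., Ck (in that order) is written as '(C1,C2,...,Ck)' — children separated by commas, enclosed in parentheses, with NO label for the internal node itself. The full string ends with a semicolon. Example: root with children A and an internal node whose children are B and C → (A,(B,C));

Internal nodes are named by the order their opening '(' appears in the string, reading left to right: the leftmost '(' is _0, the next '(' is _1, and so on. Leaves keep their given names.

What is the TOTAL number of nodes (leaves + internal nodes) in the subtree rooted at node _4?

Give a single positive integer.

Newick: (U,(((L,Q,E),S),G,M),(N,R,V,F),H);
Locate _4: it is the '(' at position 21 (the 5th '(' reading left to right).
Query: subtree rooted at _4
_4: subtree_size = 1 + 4
  N: subtree_size = 1 + 0
  R: subtree_size = 1 + 0
  V: subtree_size = 1 + 0
  F: subtree_size = 1 + 0
Total subtree size of _4: 5

Answer: 5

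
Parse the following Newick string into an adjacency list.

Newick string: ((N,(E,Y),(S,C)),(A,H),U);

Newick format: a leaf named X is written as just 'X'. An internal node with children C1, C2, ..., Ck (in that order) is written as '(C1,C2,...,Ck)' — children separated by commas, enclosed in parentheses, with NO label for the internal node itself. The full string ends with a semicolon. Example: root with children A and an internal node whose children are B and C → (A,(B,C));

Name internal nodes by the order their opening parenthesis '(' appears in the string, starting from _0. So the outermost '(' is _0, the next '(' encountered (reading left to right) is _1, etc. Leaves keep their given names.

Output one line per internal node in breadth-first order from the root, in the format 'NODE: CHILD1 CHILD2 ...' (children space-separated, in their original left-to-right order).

Input: ((N,(E,Y),(S,C)),(A,H),U);
Scanning left-to-right, naming '(' by encounter order:
  pos 0: '(' -> open internal node _0 (depth 1)
  pos 1: '(' -> open internal node _1 (depth 2)
  pos 4: '(' -> open internal node _2 (depth 3)
  pos 8: ')' -> close internal node _2 (now at depth 2)
  pos 10: '(' -> open internal node _3 (depth 3)
  pos 14: ')' -> close internal node _3 (now at depth 2)
  pos 15: ')' -> close internal node _1 (now at depth 1)
  pos 17: '(' -> open internal node _4 (depth 2)
  pos 21: ')' -> close internal node _4 (now at depth 1)
  pos 24: ')' -> close internal node _0 (now at depth 0)
Total internal nodes: 5
BFS adjacency from root:
  _0: _1 _4 U
  _1: N _2 _3
  _4: A H
  _2: E Y
  _3: S C

Answer: _0: _1 _4 U
_1: N _2 _3
_4: A H
_2: E Y
_3: S C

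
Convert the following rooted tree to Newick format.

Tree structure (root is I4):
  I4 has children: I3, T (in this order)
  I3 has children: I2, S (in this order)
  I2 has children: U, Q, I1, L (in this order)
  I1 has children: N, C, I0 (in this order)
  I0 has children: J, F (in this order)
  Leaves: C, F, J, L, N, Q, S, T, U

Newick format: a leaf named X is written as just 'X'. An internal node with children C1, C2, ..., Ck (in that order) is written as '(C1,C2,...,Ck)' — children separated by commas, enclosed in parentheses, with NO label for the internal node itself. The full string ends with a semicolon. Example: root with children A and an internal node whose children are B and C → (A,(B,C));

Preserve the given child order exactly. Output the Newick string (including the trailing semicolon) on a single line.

internal I4 with children ['I3', 'T']
  internal I3 with children ['I2', 'S']
    internal I2 with children ['U', 'Q', 'I1', 'L']
      leaf 'U' → 'U'
      leaf 'Q' → 'Q'
      internal I1 with children ['N', 'C', 'I0']
        leaf 'N' → 'N'
        leaf 'C' → 'C'
        internal I0 with children ['J', 'F']
          leaf 'J' → 'J'
          leaf 'F' → 'F'
        → '(J,F)'
      → '(N,C,(J,F))'
      leaf 'L' → 'L'
    → '(U,Q,(N,C,(J,F)),L)'
    leaf 'S' → 'S'
  → '((U,Q,(N,C,(J,F)),L),S)'
  leaf 'T' → 'T'
→ '(((U,Q,(N,C,(J,F)),L),S),T)'
Final: (((U,Q,(N,C,(J,F)),L),S),T);

Answer: (((U,Q,(N,C,(J,F)),L),S),T);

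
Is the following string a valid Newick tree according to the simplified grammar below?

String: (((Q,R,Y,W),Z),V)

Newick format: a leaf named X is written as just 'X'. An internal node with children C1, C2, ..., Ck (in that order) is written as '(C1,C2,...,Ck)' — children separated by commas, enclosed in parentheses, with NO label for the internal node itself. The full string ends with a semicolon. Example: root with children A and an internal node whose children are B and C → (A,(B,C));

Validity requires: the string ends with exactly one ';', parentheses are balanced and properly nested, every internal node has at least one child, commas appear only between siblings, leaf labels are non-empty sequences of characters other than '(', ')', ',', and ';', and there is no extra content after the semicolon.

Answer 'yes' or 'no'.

Answer: no

Derivation:
Input: (((Q,R,Y,W),Z),V)
Paren balance: 3 '(' vs 3 ')' OK
Ends with single ';': False
Full parse: FAILS (must end with ;)
Valid: False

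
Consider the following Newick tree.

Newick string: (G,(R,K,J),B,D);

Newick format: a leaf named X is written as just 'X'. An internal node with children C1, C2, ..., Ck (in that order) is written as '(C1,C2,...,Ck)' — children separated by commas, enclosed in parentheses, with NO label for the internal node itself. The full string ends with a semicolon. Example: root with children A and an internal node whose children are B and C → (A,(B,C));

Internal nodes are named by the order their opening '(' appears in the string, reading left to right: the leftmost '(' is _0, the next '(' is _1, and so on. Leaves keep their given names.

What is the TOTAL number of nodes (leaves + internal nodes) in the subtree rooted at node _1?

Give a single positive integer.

Answer: 4

Derivation:
Newick: (G,(R,K,J),B,D);
Locate _1: it is the '(' at position 3 (the 2nd '(' reading left to right).
Query: subtree rooted at _1
_1: subtree_size = 1 + 3
  R: subtree_size = 1 + 0
  K: subtree_size = 1 + 0
  J: subtree_size = 1 + 0
Total subtree size of _1: 4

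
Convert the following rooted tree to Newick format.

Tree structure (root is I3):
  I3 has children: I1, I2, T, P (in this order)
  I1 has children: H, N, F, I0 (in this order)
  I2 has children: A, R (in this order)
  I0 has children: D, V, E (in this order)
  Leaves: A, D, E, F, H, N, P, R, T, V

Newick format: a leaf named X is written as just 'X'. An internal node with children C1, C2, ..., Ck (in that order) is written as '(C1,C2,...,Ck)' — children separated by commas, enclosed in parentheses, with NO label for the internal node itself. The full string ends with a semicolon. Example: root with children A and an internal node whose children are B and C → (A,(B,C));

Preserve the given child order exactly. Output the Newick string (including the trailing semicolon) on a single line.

internal I3 with children ['I1', 'I2', 'T', 'P']
  internal I1 with children ['H', 'N', 'F', 'I0']
    leaf 'H' → 'H'
    leaf 'N' → 'N'
    leaf 'F' → 'F'
    internal I0 with children ['D', 'V', 'E']
      leaf 'D' → 'D'
      leaf 'V' → 'V'
      leaf 'E' → 'E'
    → '(D,V,E)'
  → '(H,N,F,(D,V,E))'
  internal I2 with children ['A', 'R']
    leaf 'A' → 'A'
    leaf 'R' → 'R'
  → '(A,R)'
  leaf 'T' → 'T'
  leaf 'P' → 'P'
→ '((H,N,F,(D,V,E)),(A,R),T,P)'
Final: ((H,N,F,(D,V,E)),(A,R),T,P);

Answer: ((H,N,F,(D,V,E)),(A,R),T,P);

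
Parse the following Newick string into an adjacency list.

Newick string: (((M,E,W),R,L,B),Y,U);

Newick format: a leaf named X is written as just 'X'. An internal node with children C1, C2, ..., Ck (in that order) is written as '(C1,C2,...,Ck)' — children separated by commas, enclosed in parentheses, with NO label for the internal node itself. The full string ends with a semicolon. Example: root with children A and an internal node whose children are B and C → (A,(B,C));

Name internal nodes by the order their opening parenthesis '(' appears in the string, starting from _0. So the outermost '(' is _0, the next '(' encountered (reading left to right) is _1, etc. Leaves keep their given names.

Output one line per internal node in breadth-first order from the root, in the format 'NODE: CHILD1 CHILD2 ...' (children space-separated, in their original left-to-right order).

Input: (((M,E,W),R,L,B),Y,U);
Scanning left-to-right, naming '(' by encounter order:
  pos 0: '(' -> open internal node _0 (depth 1)
  pos 1: '(' -> open internal node _1 (depth 2)
  pos 2: '(' -> open internal node _2 (depth 3)
  pos 8: ')' -> close internal node _2 (now at depth 2)
  pos 15: ')' -> close internal node _1 (now at depth 1)
  pos 20: ')' -> close internal node _0 (now at depth 0)
Total internal nodes: 3
BFS adjacency from root:
  _0: _1 Y U
  _1: _2 R L B
  _2: M E W

Answer: _0: _1 Y U
_1: _2 R L B
_2: M E W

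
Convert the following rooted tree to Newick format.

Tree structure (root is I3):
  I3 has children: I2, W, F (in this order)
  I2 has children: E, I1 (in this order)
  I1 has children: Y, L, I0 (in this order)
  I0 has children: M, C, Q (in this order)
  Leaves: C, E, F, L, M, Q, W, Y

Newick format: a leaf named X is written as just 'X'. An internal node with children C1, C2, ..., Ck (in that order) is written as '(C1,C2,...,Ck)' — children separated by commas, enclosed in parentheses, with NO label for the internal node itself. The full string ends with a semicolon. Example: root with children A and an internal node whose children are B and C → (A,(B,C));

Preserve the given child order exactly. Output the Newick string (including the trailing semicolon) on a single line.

Answer: ((E,(Y,L,(M,C,Q))),W,F);

Derivation:
internal I3 with children ['I2', 'W', 'F']
  internal I2 with children ['E', 'I1']
    leaf 'E' → 'E'
    internal I1 with children ['Y', 'L', 'I0']
      leaf 'Y' → 'Y'
      leaf 'L' → 'L'
      internal I0 with children ['M', 'C', 'Q']
        leaf 'M' → 'M'
        leaf 'C' → 'C'
        leaf 'Q' → 'Q'
      → '(M,C,Q)'
    → '(Y,L,(M,C,Q))'
  → '(E,(Y,L,(M,C,Q)))'
  leaf 'W' → 'W'
  leaf 'F' → 'F'
→ '((E,(Y,L,(M,C,Q))),W,F)'
Final: ((E,(Y,L,(M,C,Q))),W,F);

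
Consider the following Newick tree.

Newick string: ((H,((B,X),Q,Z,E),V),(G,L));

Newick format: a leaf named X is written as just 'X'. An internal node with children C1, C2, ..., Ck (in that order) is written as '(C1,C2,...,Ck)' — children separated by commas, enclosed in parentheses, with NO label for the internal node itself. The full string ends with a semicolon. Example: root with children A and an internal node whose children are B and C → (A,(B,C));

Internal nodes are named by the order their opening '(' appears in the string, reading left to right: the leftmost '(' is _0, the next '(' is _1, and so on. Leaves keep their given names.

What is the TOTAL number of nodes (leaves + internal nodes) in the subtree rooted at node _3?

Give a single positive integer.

Newick: ((H,((B,X),Q,Z,E),V),(G,L));
Locate _3: it is the '(' at position 5 (the 4th '(' reading left to right).
Query: subtree rooted at _3
_3: subtree_size = 1 + 2
  B: subtree_size = 1 + 0
  X: subtree_size = 1 + 0
Total subtree size of _3: 3

Answer: 3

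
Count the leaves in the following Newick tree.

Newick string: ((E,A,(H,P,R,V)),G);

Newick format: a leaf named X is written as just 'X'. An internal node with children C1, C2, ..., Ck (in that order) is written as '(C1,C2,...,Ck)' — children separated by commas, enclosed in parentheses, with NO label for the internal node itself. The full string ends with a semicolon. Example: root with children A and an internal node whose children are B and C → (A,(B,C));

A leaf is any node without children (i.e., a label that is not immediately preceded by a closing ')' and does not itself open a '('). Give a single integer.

Answer: 7

Derivation:
Newick: ((E,A,(H,P,R,V)),G);
Scan left-to-right; a leaf is any maximal label run not followed by '(':
  pos 2: leaf 'E' → count = 1
  pos 4: leaf 'A' → count = 2
  pos 7: leaf 'H' → count = 3
  pos 9: leaf 'P' → count = 4
  pos 11: leaf 'R' → count = 5
  pos 13: leaf 'V' → count = 6
  pos 17: leaf 'G' → count = 7
Total leaves: 7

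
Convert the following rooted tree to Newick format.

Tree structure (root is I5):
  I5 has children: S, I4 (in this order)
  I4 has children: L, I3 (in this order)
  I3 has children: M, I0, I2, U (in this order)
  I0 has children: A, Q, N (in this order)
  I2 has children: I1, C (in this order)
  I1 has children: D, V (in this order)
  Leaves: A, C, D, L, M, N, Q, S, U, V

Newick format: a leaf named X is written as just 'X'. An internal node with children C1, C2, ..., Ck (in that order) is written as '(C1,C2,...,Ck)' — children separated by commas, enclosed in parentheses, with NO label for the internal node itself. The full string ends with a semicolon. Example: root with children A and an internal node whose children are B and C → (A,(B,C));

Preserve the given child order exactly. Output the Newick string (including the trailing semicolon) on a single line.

internal I5 with children ['S', 'I4']
  leaf 'S' → 'S'
  internal I4 with children ['L', 'I3']
    leaf 'L' → 'L'
    internal I3 with children ['M', 'I0', 'I2', 'U']
      leaf 'M' → 'M'
      internal I0 with children ['A', 'Q', 'N']
        leaf 'A' → 'A'
        leaf 'Q' → 'Q'
        leaf 'N' → 'N'
      → '(A,Q,N)'
      internal I2 with children ['I1', 'C']
        internal I1 with children ['D', 'V']
          leaf 'D' → 'D'
          leaf 'V' → 'V'
        → '(D,V)'
        leaf 'C' → 'C'
      → '((D,V),C)'
      leaf 'U' → 'U'
    → '(M,(A,Q,N),((D,V),C),U)'
  → '(L,(M,(A,Q,N),((D,V),C),U))'
→ '(S,(L,(M,(A,Q,N),((D,V),C),U)))'
Final: (S,(L,(M,(A,Q,N),((D,V),C),U)));

Answer: (S,(L,(M,(A,Q,N),((D,V),C),U)));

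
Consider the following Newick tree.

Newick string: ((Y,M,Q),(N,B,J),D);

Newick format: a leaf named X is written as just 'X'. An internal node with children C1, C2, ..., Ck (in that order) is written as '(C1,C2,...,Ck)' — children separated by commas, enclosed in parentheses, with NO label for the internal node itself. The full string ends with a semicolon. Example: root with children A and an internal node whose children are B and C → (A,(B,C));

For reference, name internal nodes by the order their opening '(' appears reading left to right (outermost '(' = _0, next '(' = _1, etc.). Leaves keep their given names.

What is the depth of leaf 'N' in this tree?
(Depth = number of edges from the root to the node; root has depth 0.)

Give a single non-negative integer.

Newick: ((Y,M,Q),(N,B,J),D);
Naming internals by '(' encounter order: outermost '(' = _0, next = _1, ...
Query node: N
Path from root: _0 -> _2 -> N
Depth of N: 2 (number of edges from root)

Answer: 2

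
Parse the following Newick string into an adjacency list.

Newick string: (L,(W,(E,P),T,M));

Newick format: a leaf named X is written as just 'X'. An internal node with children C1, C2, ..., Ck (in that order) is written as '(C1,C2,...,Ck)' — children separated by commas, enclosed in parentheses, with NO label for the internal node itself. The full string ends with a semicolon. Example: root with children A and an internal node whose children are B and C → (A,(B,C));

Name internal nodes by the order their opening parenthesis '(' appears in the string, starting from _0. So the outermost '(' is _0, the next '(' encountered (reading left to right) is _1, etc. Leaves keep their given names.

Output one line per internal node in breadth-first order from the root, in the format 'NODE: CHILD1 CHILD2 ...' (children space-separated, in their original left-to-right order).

Answer: _0: L _1
_1: W _2 T M
_2: E P

Derivation:
Input: (L,(W,(E,P),T,M));
Scanning left-to-right, naming '(' by encounter order:
  pos 0: '(' -> open internal node _0 (depth 1)
  pos 3: '(' -> open internal node _1 (depth 2)
  pos 6: '(' -> open internal node _2 (depth 3)
  pos 10: ')' -> close internal node _2 (now at depth 2)
  pos 15: ')' -> close internal node _1 (now at depth 1)
  pos 16: ')' -> close internal node _0 (now at depth 0)
Total internal nodes: 3
BFS adjacency from root:
  _0: L _1
  _1: W _2 T M
  _2: E P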